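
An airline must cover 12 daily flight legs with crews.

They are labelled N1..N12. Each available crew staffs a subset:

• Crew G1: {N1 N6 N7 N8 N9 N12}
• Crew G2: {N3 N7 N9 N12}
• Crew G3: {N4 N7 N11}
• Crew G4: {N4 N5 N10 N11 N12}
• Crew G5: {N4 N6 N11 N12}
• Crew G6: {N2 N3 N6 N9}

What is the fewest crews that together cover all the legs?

Take {G1, G4, G6}. Their union is {N1, N2, N3, N4, N5, N6, N7, N8, N9, N10, N11, N12}, which is all 12 legs.
Only G1 contains N1, so G1 is forced; the remaining 6 legs need at least 2 more crews (each remaining crew adds at most 4) — so at least 3 crews are needed, and 3 is optimal.

3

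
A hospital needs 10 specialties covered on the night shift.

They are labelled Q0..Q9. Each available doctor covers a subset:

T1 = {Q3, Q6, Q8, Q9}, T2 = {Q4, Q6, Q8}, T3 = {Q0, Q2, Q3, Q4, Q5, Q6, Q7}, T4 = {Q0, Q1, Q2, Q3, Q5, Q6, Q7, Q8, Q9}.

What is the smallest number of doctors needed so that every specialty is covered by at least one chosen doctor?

Take {T3, T4}. Their union is {Q0, Q1, Q2, Q3, Q4, Q5, Q6, Q7, Q8, Q9}, which is all 10 specialties.
No single doctor has all 10 specialties (the largest, T4, has 9), so 2 is optimal.

2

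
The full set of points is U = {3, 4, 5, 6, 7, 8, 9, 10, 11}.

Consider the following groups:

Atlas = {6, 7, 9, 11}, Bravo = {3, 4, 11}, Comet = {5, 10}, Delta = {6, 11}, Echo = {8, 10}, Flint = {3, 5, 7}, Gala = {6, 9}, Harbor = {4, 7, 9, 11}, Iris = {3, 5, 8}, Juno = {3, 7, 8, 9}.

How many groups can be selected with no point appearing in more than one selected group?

Bravo, Echo, Gala are pairwise disjoint (Bravo={3,4,11}; Echo={8,10}; Gala={6,9}).
Every remaining group overlaps one of these, and no 4 of the listed groups are pairwise disjoint, so 3 is the maximum.

3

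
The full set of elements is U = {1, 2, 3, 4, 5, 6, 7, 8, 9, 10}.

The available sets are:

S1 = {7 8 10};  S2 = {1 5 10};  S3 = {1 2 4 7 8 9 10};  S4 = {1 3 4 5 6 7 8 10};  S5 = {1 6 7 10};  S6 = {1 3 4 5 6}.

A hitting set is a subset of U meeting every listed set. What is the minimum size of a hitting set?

2

H = {3, 10} meets every set (each contains at least one member of H), and |H| = 2.
The sets S1, S6 are pairwise disjoint, so any hitting set needs a separate element for each — at least 2. Hence 2 is optimal.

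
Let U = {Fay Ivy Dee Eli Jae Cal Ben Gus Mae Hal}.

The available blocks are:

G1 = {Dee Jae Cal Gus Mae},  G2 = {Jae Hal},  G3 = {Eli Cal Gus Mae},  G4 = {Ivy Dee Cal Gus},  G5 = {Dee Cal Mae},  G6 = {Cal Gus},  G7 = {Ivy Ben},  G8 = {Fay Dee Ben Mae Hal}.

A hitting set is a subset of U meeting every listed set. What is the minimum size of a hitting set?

Take H = {Jae, Cal, Ben}. Each listed block contains at least one of these, so H is a hitting set of size 3.
The blocks G2, G3, G7 are pairwise disjoint, so any hitting set needs a separate element for each — at least 3. Hence 3 is optimal.

3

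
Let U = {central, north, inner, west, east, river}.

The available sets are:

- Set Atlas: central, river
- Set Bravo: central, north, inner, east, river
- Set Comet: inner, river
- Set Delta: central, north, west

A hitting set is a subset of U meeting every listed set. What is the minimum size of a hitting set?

2

Take H = {central, river}. Each listed set contains at least one of these, so H is a hitting set of size 2.
The sets Comet, Delta are pairwise disjoint, so any hitting set needs a separate point for each — at least 2. Hence 2 is optimal.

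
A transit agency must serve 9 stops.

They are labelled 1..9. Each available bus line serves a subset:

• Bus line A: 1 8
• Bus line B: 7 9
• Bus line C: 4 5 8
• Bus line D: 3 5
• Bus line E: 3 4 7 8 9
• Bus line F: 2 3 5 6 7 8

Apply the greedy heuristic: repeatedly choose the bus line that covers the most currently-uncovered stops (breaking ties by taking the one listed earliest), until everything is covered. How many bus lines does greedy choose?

Greedy: pick F (covers 6 new) → pick E (covers 2 new) → pick A (covers 1 new). Total picks: 3.

3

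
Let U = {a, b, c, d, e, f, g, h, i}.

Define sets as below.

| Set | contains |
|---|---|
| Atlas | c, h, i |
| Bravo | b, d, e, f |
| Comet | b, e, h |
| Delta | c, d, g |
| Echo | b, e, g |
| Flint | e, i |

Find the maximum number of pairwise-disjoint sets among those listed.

Delta, Flint are pairwise disjoint (Delta={c,d,g}; Flint={e,i}).
Every remaining set overlaps one of these, and no 3 of the listed sets are pairwise disjoint, so 2 is the maximum.

2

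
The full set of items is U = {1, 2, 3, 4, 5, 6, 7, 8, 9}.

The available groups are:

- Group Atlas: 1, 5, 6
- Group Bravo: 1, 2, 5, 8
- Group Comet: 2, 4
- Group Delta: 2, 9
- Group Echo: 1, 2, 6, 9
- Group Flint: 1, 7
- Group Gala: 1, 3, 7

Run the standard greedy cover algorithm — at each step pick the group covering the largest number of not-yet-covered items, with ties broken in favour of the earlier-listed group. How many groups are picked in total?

Greedy: pick Bravo (covers 4 new) → pick Echo (covers 2 new) → pick Gala (covers 2 new) → pick Comet (covers 1 new). Total picks: 4.

4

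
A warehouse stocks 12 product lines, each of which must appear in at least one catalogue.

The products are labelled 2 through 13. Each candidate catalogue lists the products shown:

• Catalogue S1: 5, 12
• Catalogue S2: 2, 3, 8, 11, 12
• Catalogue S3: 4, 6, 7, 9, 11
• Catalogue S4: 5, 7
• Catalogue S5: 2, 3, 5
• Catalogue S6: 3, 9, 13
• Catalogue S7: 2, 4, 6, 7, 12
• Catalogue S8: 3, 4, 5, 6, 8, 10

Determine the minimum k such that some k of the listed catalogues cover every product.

S2 and S3 and S6 and S8 together: S2 ∪ S3 ∪ S6 ∪ S8 = {2, 3, 4, 5, 6, 7, 8, 9, 10, 11, 12, 13} — every product is covered.
No 3 of the 8 catalogues cover everything (all 56 combinations miss at least one product), so 4 is optimal.

4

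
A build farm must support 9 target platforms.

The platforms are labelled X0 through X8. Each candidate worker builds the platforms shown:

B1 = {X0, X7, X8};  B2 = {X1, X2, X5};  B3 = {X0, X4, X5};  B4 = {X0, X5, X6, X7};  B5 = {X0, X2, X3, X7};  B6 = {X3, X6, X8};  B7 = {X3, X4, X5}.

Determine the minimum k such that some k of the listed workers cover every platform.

B2 and B5 and B6 and B7 together: B2 ∪ B5 ∪ B6 ∪ B7 = {X0, X1, X2, X3, X4, X5, X6, X7, X8} — every platform is covered.
No 3 of the 7 workers cover everything (all 35 combinations miss at least one platform), so 4 is optimal.

4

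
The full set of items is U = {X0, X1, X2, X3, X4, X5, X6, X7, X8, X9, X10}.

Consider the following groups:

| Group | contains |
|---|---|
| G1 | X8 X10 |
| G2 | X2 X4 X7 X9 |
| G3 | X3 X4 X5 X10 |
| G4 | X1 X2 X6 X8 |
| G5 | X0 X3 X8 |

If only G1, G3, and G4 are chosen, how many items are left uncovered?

3

Union of G1, G3, G4 = {X1, X2, X3, X4, X5, X6, X8, X10}.
Not covered: X0, X7, X9 — 3 items.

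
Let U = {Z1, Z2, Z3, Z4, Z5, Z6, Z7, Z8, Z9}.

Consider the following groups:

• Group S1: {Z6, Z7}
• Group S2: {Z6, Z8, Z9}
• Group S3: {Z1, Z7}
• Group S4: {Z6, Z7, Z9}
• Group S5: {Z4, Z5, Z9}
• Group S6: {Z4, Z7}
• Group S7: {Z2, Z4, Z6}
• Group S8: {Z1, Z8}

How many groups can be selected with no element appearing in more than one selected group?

3

S1, S5, S8 are pairwise disjoint (S1={Z6,Z7}; S5={Z4,Z5,Z9}; S8={Z1,Z8}).
Every remaining group overlaps one of these, and no 4 of the listed groups are pairwise disjoint, so 3 is the maximum.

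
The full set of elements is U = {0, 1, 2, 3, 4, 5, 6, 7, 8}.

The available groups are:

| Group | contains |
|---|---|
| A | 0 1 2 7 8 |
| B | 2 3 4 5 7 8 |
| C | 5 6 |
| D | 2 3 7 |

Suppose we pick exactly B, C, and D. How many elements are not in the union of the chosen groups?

Union of B, C, D = {2, 3, 4, 5, 6, 7, 8}.
Not covered: 0, 1 — 2 elements.

2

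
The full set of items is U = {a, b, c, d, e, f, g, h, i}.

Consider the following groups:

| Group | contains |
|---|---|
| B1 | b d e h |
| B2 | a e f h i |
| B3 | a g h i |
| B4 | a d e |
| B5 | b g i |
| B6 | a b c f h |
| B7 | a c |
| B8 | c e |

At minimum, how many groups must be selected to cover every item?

B4, B5, and B6 cover everything between them: the union {a, b, c, d, e, f, g, h, i} is all of U.
No 2 of the 8 groups cover everything (all 28 combinations miss at least one item), so 3 is optimal.

3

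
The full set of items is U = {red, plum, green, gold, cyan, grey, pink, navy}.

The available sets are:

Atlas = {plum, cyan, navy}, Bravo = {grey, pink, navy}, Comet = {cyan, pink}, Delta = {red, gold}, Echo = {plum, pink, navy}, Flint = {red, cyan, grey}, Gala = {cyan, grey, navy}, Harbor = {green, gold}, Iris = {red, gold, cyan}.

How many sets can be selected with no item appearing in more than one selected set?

Echo, Flint, Harbor are pairwise disjoint (Echo={plum,pink,navy}; Flint={red,cyan,grey}; Harbor={green,gold}).
Every remaining set overlaps one of these, and no 4 of the listed sets are pairwise disjoint, so 3 is the maximum.

3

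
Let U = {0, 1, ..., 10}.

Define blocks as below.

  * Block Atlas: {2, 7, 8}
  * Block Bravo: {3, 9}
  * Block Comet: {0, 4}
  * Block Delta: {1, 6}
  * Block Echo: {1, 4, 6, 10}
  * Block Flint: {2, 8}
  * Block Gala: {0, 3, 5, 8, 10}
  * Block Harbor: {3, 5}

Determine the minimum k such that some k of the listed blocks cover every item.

4

Atlas and Bravo and Echo and Gala together: Atlas ∪ Bravo ∪ Echo ∪ Gala = {0, 1, 2, 3, 4, 5, 6, 7, 8, 9, 10} — every item is covered.
Only Bravo contains 9, so Bravo is forced; the remaining 9 items need at least 3 more blocks (each remaining block adds at most 4) — so at least 4 blocks are needed, and 4 is optimal.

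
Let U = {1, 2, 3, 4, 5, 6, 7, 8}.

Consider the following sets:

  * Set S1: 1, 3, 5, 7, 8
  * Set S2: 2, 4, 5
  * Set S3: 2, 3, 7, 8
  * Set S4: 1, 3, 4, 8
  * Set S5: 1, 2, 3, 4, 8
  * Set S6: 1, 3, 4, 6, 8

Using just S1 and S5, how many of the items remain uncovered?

Union of S1, S5 = {1, 2, 3, 4, 5, 7, 8}.
Not covered: 6 — 1 item.

1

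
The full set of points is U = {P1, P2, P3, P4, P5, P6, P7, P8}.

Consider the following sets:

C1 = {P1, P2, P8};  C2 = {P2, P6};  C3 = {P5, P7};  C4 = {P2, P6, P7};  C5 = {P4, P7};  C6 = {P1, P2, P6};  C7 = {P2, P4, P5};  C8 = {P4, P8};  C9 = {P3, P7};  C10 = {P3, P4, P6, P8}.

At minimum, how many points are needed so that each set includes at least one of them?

3

H = {P2, P4, P7} meets every set (each contains at least one member of H), and |H| = 3.
The sets C3, C6, C8 are pairwise disjoint, so any hitting set needs a separate point for each — at least 3. Hence 3 is optimal.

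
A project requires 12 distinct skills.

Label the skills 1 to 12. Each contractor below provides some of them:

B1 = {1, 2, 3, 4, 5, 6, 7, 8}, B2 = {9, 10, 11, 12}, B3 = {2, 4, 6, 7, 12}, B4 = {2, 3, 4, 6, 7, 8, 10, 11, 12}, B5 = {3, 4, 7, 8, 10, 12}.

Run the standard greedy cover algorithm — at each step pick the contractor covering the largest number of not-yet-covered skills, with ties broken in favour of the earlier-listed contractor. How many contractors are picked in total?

3

Greedy: pick B4 (covers 9 new) → pick B1 (covers 2 new) → pick B2 (covers 1 new). Total picks: 3.
(The true minimum cover uses only 2 contractors, so greedy is not optimal here.)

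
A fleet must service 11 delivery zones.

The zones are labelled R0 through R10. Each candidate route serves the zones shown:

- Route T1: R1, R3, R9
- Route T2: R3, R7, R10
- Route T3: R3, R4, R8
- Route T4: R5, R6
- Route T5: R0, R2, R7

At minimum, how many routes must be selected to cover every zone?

T1 and T2 and T3 and T4 and T5 together: T1 ∪ T2 ∪ T3 ∪ T4 ∪ T5 = {R0, R1, R2, R3, R4, R5, R6, R7, R8, R9, R10} — every zone is covered.
Only T2 contains R10, so T2 is forced; the remaining 8 zones need at least 4 more routes (each remaining route adds at most 2) — so at least 5 routes are needed, and 5 is optimal.

5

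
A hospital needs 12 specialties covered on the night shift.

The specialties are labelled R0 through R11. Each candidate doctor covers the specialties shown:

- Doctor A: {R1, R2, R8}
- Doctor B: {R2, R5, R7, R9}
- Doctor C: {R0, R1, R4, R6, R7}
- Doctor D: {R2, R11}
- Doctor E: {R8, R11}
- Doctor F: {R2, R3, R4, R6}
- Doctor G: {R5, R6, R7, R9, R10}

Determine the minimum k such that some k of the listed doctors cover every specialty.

4

Take {C, E, F, G}. Their union is {R0, R1, R2, R3, R4, R5, R6, R7, R8, R9, R10, R11}, which is all 12 specialties.
Only C contains R0, so C is forced; the remaining 7 specialties need at least 3 more doctors (each remaining doctor adds at most 3) — so at least 4 doctors are needed, and 4 is optimal.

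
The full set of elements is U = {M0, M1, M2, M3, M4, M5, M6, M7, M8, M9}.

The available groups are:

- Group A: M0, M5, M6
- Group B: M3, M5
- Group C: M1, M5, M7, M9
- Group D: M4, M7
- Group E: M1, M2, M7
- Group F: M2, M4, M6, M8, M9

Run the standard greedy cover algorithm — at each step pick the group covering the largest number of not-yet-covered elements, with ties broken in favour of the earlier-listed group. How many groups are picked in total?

4

Greedy: pick F (covers 5 new) → pick C (covers 3 new) → pick A (covers 1 new) → pick B (covers 1 new). Total picks: 4.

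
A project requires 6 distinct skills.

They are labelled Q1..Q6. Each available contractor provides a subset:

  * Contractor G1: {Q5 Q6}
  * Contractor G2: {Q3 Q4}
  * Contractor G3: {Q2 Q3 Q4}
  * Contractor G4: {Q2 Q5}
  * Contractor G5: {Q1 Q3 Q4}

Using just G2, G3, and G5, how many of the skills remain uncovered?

Union of G2, G3, G5 = {Q1, Q2, Q3, Q4}.
Not covered: Q5, Q6 — 2 skills.

2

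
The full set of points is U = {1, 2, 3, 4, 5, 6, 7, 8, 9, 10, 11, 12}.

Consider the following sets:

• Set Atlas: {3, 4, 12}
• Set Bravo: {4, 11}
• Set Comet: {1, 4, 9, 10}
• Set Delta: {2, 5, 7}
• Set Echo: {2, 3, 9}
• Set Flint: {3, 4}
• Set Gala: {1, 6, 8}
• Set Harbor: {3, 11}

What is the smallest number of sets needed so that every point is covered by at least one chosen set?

Atlas, Bravo, Comet, Delta, and Gala cover everything between them: the union {1, 2, 3, 4, 5, 6, 7, 8, 9, 10, 11, 12} is all of U.
No 4 of the 8 sets cover everything (all 70 combinations miss at least one point), so 5 is optimal.

5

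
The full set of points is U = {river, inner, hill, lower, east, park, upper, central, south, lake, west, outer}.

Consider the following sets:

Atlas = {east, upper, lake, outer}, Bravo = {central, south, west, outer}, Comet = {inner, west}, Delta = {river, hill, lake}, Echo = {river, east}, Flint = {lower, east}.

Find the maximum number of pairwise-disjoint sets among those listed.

Bravo, Delta, Flint are pairwise disjoint (Bravo={central,south,west,outer}; Delta={river,hill,lake}; Flint={lower,east}).
Every remaining set overlaps one of these, and no 4 of the listed sets are pairwise disjoint, so 3 is the maximum.

3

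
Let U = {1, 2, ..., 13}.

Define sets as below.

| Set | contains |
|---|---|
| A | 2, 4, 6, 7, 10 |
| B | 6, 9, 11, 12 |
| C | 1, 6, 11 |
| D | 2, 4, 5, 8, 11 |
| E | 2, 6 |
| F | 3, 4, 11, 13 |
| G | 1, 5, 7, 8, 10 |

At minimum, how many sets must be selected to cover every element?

B, E, F, and G cover everything between them: the union {1, 2, 3, 4, 5, 6, 7, 8, 9, 10, 11, 12, 13} is all of U.
No 3 of the 7 sets cover everything (all 35 combinations miss at least one element), so 4 is optimal.

4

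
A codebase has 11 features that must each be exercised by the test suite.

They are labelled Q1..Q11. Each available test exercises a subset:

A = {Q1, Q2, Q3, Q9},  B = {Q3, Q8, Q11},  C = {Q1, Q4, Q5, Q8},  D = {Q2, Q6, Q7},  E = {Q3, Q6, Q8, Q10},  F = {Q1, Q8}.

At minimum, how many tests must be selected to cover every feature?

5

Take {A, B, C, D, E}. Their union is {Q1, Q2, Q3, Q4, Q5, Q6, Q7, Q8, Q9, Q10, Q11}, which is all 11 features.
No 4 of the 6 tests cover everything (all 15 combinations miss at least one feature), so 5 is optimal.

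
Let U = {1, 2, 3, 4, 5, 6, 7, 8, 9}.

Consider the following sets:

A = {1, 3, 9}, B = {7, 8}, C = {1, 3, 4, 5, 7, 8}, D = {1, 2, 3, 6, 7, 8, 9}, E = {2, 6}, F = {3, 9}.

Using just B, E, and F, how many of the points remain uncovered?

3

Union of B, E, F = {2, 3, 6, 7, 8, 9}.
Not covered: 1, 4, 5 — 3 points.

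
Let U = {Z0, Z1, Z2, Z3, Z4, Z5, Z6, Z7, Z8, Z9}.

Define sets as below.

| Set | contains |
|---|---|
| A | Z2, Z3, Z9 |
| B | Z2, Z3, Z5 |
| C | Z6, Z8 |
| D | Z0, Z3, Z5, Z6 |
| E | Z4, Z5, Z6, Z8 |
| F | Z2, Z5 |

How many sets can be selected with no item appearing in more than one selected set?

2

C, F are pairwise disjoint (C={Z6,Z8}; F={Z2,Z5}).
Every remaining set overlaps one of these, and no 3 of the listed sets are pairwise disjoint, so 2 is the maximum.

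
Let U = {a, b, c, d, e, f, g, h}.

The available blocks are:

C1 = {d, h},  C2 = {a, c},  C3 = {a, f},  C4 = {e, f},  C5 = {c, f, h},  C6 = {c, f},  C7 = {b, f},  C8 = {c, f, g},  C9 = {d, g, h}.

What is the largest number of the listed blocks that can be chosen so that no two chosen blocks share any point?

3

C1, C2, C7 are pairwise disjoint (C1={d,h}; C2={a,c}; C7={b,f}).
Every remaining block overlaps one of these, and no 4 of the listed blocks are pairwise disjoint, so 3 is the maximum.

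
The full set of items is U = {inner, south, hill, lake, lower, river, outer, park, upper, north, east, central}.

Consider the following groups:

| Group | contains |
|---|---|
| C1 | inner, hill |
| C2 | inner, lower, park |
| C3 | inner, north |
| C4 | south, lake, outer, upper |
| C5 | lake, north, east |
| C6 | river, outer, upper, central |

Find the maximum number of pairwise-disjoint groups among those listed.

3

C2, C5, C6 are pairwise disjoint (C2={inner,lower,park}; C5={lake,north,east}; C6={river,outer,upper,central}).
Every remaining group overlaps one of these, and no 4 of the listed groups are pairwise disjoint, so 3 is the maximum.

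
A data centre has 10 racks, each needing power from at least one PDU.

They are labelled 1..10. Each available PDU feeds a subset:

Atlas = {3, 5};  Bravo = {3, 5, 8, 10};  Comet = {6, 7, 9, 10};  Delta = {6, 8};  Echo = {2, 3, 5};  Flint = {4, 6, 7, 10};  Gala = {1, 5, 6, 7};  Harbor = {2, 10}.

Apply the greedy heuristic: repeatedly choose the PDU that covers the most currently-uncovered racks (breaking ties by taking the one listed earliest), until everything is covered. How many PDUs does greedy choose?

5

Greedy: pick Bravo (covers 4 new) → pick Comet (covers 3 new) → pick Echo (covers 1 new) → pick Flint (covers 1 new) → pick Gala (covers 1 new). Total picks: 5.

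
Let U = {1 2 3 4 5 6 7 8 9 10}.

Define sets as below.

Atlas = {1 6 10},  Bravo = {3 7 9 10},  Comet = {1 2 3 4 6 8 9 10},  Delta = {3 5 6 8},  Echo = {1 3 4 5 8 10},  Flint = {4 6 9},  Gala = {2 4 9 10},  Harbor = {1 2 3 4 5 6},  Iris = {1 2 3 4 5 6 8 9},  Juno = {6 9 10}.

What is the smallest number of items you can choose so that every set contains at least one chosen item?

2

H = {6, 10} meets every set (each contains at least one member of H), and |H| = 2.
The sets Delta, Gala are pairwise disjoint, so any hitting set needs a separate item for each — at least 2. Hence 2 is optimal.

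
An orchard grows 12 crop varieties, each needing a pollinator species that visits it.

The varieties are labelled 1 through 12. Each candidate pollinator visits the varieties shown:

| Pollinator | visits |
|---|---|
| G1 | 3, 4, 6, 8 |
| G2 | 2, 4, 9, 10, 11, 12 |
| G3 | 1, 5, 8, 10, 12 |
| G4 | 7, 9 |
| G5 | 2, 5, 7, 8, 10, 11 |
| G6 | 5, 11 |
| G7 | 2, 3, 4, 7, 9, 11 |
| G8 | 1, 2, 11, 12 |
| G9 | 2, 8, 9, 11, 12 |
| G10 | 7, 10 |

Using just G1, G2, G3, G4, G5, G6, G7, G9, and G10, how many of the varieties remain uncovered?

0

Union of G1, G2, G3, G4, G5, G6, G7, G9, G10 = {1, 2, 3, 4, 5, 6, 7, 8, 9, 10, 11, 12} — that's every variety, so 0 are uncovered.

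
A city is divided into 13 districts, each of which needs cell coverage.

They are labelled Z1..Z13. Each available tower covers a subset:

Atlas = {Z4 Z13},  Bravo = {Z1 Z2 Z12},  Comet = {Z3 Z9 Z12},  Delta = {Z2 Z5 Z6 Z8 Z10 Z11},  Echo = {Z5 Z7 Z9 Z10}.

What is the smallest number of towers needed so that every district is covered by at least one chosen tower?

5

Atlas and Bravo and Comet and Delta and Echo together: Atlas ∪ Bravo ∪ Comet ∪ Delta ∪ Echo = {Z1, Z2, Z3, Z4, Z5, Z6, Z7, Z8, Z9, Z10, Z11, Z12, Z13} — every district is covered.
No 4 of the 5 towers cover everything (all 5 combinations miss at least one district), so 5 is optimal.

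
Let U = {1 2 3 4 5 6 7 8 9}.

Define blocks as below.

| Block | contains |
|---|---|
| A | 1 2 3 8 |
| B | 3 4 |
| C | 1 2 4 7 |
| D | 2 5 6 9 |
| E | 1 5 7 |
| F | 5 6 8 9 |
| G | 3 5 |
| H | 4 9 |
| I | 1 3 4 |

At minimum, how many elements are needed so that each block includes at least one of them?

Take T = {1, 3, 9}. Each listed block contains at least one of these, so T is a hitting set of size 3.
No choice of 2 elements meets every block, so 3 is the minimum.

3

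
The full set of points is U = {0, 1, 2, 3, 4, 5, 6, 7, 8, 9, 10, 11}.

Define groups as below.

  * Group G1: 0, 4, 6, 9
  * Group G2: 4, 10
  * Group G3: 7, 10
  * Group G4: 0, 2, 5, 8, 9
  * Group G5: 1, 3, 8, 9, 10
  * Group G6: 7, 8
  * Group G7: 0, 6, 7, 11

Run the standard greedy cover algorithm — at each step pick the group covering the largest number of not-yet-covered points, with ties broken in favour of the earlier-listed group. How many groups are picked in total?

4

Greedy: pick G4 (covers 5 new) → pick G5 (covers 3 new) → pick G7 (covers 3 new) → pick G1 (covers 1 new). Total picks: 4.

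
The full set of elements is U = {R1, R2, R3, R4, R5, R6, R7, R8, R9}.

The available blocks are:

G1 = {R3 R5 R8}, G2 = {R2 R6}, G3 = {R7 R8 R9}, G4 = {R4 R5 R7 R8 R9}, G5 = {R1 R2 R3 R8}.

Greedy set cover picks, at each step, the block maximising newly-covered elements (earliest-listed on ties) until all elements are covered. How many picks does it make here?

3

Greedy: pick G4 (covers 5 new) → pick G5 (covers 3 new) → pick G2 (covers 1 new). Total picks: 3.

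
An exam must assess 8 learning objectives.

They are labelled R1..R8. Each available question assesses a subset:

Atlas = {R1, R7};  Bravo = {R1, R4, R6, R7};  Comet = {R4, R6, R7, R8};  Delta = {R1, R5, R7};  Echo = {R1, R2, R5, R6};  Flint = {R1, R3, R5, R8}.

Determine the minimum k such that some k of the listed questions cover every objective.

Take {Bravo, Echo, Flint}. Their union is {R1, R2, R3, R4, R5, R6, R7, R8}, which is all 8 objectives.
Only Echo contains R2, so Echo is forced; the remaining 4 objectives need at least 2 more questions (each remaining question adds at most 3) — so at least 3 questions are needed, and 3 is optimal.

3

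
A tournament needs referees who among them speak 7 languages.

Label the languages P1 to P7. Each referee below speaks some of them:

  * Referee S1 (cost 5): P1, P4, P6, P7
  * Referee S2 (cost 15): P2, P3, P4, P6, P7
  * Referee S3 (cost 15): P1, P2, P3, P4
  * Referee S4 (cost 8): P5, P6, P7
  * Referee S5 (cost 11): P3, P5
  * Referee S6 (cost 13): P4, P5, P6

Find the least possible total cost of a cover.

S3, S4 together cover every language (S3 ∪ S4 = {P1, P2, P3, P4, P5, P6, P7}); total cost 15 + 8 = 23.
The greedy pick S1, S5, S2 costs 31; no covering selection beats 23.

23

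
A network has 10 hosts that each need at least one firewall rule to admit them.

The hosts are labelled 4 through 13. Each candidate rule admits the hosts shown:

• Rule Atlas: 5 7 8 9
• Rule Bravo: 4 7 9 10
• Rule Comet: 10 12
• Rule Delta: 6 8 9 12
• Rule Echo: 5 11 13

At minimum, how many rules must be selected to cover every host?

3

Bravo and Delta and Echo together: Bravo ∪ Delta ∪ Echo = {4, 5, 6, 7, 8, 9, 10, 11, 12, 13} — every host is covered.
Each rule has at most 4 hosts, and 2·4 = 8 < 10 — so at least 3 rules are needed, and 3 is optimal.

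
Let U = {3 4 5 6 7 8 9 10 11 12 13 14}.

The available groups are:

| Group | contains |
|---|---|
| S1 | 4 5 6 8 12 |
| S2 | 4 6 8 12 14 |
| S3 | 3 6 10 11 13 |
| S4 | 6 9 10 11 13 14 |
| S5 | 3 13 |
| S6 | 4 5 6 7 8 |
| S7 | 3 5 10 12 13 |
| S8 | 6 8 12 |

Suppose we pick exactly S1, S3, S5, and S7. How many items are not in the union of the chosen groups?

Union of S1, S3, S5, S7 = {3, 4, 5, 6, 8, 10, 11, 12, 13}.
Not covered: 7, 9, 14 — 3 items.

3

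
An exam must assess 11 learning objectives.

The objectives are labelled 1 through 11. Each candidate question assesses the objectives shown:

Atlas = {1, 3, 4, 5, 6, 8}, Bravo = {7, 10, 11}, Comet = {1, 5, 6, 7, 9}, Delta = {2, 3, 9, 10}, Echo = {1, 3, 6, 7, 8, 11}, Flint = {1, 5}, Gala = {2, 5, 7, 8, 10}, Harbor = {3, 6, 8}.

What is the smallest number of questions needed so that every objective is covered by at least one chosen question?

Take {Atlas, Bravo, Delta}. Their union is {1, 2, 3, 4, 5, 6, 7, 8, 9, 10, 11}, which is all 11 objectives.
Only Atlas contains 4, so Atlas is forced; the remaining 5 objectives need at least 2 more questions (each remaining question adds at most 3) — so at least 3 questions are needed, and 3 is optimal.

3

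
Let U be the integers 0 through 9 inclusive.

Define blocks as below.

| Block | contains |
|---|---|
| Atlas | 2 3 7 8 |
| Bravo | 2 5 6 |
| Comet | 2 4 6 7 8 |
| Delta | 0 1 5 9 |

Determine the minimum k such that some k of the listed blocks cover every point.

Atlas and Comet and Delta together: Atlas ∪ Comet ∪ Delta = {0, 1, 2, 3, 4, 5, 6, 7, 8, 9} — every point is covered.
Only Delta contains 0, so Delta is forced; the remaining 6 points need at least 2 more blocks (each remaining block adds at most 5) — so at least 3 blocks are needed, and 3 is optimal.

3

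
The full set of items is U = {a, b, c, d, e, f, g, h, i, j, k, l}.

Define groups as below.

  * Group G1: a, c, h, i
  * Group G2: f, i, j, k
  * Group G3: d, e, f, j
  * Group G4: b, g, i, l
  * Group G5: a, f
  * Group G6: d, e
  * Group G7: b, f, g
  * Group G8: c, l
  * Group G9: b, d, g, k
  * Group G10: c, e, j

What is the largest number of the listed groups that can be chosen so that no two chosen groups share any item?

3

G2, G6, G8 are pairwise disjoint (G2={f,i,j,k}; G6={d,e}; G8={c,l}).
Every remaining group overlaps one of these, and no 4 of the listed groups are pairwise disjoint, so 3 is the maximum.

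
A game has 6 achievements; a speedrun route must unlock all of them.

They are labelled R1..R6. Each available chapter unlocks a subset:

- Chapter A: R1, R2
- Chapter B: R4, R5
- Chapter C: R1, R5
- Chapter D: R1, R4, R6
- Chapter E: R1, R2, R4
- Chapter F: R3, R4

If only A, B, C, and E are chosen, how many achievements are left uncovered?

Union of A, B, C, E = {R1, R2, R4, R5}.
Not covered: R3, R6 — 2 achievements.

2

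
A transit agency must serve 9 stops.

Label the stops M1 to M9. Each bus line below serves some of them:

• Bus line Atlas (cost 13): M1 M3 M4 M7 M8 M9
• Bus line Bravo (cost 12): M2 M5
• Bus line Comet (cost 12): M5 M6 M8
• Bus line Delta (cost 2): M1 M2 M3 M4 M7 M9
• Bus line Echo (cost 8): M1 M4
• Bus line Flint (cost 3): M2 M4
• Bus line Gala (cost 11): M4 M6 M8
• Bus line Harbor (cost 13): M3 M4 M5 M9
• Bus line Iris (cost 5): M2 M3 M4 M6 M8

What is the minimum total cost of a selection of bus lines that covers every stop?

14

Comet, Delta together cover every stop (Comet ∪ Delta = {M1, M2, M3, M4, M5, M6, M7, M8, M9}); total cost 12 + 2 = 14.
The greedy pick Delta, Iris, Bravo costs 19; no covering selection beats 14.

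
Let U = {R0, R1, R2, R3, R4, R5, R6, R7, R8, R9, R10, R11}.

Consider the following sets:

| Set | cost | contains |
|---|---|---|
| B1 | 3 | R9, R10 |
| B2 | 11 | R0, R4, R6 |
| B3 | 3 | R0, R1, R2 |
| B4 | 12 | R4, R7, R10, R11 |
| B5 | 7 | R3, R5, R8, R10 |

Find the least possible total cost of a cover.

B1, B2, B3, B4, B5 together cover every point (B1 ∪ B2 ∪ B3 ∪ B4 ∪ B5 = {R0, R1, R2, R3, R4, R5, R6, R7, R8, R9, R10, R11}); total cost 3 + 11 + 3 + 12 + 7 = 36.
No covering selection has total cost below 36.

36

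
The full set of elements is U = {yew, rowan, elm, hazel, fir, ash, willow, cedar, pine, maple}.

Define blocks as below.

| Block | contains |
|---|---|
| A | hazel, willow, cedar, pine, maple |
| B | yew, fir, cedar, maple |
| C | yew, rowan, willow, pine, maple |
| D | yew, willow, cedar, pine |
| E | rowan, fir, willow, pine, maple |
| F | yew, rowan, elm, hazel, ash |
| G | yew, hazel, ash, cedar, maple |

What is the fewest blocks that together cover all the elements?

B and C and F together: B ∪ C ∪ F = {yew, rowan, elm, hazel, fir, ash, willow, cedar, pine, maple} — every element is covered.
Only F contains elm, so F is forced; the remaining 5 elements need at least 2 more blocks (each remaining block adds at most 4) — so at least 3 blocks are needed, and 3 is optimal.

3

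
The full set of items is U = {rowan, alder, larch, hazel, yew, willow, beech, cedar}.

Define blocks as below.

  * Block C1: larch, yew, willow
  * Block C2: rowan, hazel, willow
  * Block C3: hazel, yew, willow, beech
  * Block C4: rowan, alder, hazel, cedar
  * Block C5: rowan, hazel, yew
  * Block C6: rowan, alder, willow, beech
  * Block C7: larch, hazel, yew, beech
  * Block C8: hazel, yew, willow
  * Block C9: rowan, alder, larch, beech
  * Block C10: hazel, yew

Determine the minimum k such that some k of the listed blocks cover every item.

3

Take {C3, C4, C7}. Their union is {rowan, alder, larch, hazel, yew, willow, beech, cedar}, which is all 8 items.
Only C4 contains cedar, so C4 is forced; the remaining 4 items need at least 2 more blocks (each remaining block adds at most 3) — so at least 3 blocks are needed, and 3 is optimal.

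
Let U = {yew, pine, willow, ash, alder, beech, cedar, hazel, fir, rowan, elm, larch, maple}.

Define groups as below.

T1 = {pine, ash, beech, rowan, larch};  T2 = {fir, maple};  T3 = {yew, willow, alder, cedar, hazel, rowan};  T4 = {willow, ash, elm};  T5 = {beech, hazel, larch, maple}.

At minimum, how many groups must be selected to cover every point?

4

T1 and T2 and T3 and T4 together: T1 ∪ T2 ∪ T3 ∪ T4 = {yew, pine, willow, ash, alder, beech, cedar, hazel, fir, rowan, elm, larch, maple} — every point is covered.
No 3 of the 5 groups cover everything (all 10 combinations miss at least one point), so 4 is optimal.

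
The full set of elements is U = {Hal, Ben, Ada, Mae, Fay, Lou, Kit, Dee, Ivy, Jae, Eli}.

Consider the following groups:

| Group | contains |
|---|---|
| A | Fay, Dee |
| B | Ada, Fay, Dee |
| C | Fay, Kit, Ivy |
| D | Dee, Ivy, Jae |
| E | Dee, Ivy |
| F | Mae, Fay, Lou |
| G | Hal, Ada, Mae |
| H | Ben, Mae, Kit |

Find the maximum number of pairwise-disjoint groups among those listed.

A, H are pairwise disjoint (A={Fay,Dee}; H={Ben,Mae,Kit}).
Every remaining group overlaps one of these, and no 3 of the listed groups are pairwise disjoint, so 2 is the maximum.

2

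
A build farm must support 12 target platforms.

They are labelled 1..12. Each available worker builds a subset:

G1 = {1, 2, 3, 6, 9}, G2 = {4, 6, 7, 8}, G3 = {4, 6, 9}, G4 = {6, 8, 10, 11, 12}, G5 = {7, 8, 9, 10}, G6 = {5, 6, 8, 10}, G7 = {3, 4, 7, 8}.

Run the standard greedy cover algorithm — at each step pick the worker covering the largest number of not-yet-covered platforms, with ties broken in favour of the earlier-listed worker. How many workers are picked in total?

Greedy: pick G1 (covers 5 new) → pick G4 (covers 4 new) → pick G2 (covers 2 new) → pick G6 (covers 1 new). Total picks: 4.

4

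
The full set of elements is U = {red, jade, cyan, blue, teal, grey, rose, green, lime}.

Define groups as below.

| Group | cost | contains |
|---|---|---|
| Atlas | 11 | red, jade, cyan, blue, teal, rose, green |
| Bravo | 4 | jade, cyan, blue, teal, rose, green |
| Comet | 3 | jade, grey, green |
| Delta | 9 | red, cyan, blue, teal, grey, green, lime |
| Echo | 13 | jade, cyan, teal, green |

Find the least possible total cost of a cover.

Bravo, Delta together cover every element (Bravo ∪ Delta = {red, jade, cyan, blue, teal, grey, rose, green, lime}); total cost 4 + 9 = 13.
The greedy pick Bravo, Comet, Delta costs 16; no covering selection beats 13.

13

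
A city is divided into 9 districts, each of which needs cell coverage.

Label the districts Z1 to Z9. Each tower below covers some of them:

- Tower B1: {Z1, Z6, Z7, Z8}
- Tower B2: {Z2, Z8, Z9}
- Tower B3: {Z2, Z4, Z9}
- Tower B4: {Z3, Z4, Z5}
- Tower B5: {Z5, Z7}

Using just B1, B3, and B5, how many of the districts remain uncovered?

1

Union of B1, B3, B5 = {Z1, Z2, Z4, Z5, Z6, Z7, Z8, Z9}.
Not covered: Z3 — 1 district.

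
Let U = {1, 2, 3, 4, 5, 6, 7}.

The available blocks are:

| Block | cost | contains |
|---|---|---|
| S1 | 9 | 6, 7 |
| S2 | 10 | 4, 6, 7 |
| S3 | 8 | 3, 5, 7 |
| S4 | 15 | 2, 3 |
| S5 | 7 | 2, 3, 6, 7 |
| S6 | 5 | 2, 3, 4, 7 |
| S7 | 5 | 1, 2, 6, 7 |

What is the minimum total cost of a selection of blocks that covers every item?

S3, S6, S7 together cover every item (S3 ∪ S6 ∪ S7 = {1, 2, 3, 4, 5, 6, 7}); total cost 8 + 5 + 5 = 18.
No covering selection has total cost below 18.

18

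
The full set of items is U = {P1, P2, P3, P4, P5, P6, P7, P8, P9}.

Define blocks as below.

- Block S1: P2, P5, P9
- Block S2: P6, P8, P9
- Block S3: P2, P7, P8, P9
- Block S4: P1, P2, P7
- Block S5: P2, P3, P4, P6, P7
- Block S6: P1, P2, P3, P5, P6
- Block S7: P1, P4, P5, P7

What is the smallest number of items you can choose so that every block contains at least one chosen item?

3

Take H = {P2, P5, P6}. Each listed block contains at least one of these, so H is a hitting set of size 3.
No choice of 2 items meets every block, so 3 is the minimum.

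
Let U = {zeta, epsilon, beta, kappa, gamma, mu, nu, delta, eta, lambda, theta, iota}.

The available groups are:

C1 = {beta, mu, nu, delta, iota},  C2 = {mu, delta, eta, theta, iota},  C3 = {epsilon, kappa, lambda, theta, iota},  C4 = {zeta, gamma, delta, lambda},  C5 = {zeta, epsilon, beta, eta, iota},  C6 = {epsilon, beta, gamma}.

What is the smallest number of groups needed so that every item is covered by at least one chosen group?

4

Take {C1, C3, C5, C6}. Their union is {zeta, epsilon, beta, kappa, gamma, mu, nu, delta, eta, lambda, theta, iota}, which is all 12 items.
No 3 of the 6 groups cover everything (all 20 combinations miss at least one item), so 4 is optimal.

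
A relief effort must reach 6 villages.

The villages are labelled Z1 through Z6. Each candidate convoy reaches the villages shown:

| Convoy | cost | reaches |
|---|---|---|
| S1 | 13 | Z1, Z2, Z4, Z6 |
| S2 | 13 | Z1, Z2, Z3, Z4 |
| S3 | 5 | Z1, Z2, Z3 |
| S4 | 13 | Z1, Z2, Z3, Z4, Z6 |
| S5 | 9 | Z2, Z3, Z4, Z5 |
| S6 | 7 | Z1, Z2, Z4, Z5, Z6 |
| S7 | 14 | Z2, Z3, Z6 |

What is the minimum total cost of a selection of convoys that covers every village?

12

S3, S6 together cover every village (S3 ∪ S6 = {Z1, Z2, Z3, Z4, Z5, Z6}); total cost 5 + 7 = 12.
No covering selection has total cost below 12.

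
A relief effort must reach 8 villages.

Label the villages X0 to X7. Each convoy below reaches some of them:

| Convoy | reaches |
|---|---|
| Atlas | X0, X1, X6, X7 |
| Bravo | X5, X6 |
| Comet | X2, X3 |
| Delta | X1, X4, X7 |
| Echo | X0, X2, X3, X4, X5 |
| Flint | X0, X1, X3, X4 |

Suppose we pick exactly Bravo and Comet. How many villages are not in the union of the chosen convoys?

Union of Bravo, Comet = {X2, X3, X5, X6}.
Not covered: X0, X1, X4, X7 — 4 villages.

4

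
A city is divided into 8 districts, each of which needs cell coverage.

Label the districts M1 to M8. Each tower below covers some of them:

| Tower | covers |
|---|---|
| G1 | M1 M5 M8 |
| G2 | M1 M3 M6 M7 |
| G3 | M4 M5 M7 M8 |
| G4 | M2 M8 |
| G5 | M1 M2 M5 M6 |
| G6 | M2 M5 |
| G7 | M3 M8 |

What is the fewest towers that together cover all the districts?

G2 and G3 and G4 together: G2 ∪ G3 ∪ G4 = {M1, M2, M3, M4, M5, M6, M7, M8} — every district is covered.
Only G3 contains M4, so G3 is forced; the remaining 4 districts need at least 2 more towers (each remaining tower adds at most 3) — so at least 3 towers are needed, and 3 is optimal.

3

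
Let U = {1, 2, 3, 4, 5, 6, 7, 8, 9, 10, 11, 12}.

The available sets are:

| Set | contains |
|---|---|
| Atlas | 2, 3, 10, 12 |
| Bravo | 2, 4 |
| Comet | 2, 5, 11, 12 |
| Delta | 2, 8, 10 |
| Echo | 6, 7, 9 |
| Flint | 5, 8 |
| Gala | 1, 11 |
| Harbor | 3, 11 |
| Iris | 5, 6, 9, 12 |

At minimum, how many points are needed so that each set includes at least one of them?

Take H = {2, 8, 9, 11}. Each listed set contains at least one of these, so H is a hitting set of size 4.
The sets Bravo, Echo, Flint, Harbor are pairwise disjoint, so any hitting set needs a separate point for each — at least 4. Hence 4 is optimal.

4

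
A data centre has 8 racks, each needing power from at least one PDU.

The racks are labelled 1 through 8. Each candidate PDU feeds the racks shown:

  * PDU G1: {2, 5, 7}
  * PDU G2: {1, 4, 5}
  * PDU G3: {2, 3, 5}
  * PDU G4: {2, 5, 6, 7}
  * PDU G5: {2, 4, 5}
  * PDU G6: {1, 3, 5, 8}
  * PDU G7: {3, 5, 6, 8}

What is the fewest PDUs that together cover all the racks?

3

G2 and G4 and G7 together: G2 ∪ G4 ∪ G7 = {1, 2, 3, 4, 5, 6, 7, 8} — every rack is covered.
No 2 of the 7 PDUs cover everything (all 21 combinations miss at least one rack), so 3 is optimal.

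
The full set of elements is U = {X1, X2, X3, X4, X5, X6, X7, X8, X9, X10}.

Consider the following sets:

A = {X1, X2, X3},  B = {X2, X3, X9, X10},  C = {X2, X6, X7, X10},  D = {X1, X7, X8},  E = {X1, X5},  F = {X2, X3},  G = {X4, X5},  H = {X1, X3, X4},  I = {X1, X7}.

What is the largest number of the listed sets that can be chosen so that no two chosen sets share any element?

F, G, I are pairwise disjoint (F={X2,X3}; G={X4,X5}; I={X1,X7}).
Every remaining set overlaps one of these, and no 4 of the listed sets are pairwise disjoint, so 3 is the maximum.

3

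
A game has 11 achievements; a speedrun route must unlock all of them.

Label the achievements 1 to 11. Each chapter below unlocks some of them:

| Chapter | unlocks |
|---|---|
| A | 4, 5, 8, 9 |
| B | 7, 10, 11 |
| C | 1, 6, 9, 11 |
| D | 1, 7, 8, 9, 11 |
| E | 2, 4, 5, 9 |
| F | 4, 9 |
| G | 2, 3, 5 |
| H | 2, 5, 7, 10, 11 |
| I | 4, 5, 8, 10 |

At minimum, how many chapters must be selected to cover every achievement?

B and C and G and I together: B ∪ C ∪ G ∪ I = {1, 2, 3, 4, 5, 6, 7, 8, 9, 10, 11} — every achievement is covered.
No 3 of the 9 chapters cover everything (all 84 combinations miss at least one achievement), so 4 is optimal.

4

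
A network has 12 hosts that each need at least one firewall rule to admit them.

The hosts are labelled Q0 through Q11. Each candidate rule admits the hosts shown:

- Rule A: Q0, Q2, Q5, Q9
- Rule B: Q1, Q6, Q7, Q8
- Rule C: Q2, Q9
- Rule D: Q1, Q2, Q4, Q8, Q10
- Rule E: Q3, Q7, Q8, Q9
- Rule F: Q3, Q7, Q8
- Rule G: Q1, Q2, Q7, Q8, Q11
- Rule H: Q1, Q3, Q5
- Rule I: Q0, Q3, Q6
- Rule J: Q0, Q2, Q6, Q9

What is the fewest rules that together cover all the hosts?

4

A and D and G and I together: A ∪ D ∪ G ∪ I = {Q0, Q1, Q2, Q3, Q4, Q5, Q6, Q7, Q8, Q9, Q10, Q11} — every host is covered.
Only D contains Q4, so D is forced; the remaining 7 hosts need at least 3 more rules (each remaining rule adds at most 3) — so at least 4 rules are needed, and 4 is optimal.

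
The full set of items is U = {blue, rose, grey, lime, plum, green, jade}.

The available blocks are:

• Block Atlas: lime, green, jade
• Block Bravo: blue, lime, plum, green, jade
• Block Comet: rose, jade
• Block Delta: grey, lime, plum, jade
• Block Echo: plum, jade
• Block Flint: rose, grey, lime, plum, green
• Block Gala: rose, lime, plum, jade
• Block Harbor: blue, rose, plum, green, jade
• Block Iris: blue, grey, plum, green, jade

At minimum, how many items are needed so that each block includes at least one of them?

2

Take H = {rose, jade}. Each listed block contains at least one of these, so H is a hitting set of size 2.
No single item lies in every block, so at least 2 are needed and 2 is optimal.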